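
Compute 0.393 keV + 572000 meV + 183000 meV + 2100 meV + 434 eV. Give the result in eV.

1584.1 eV

In eV:
  0.393 keV = 0.393 × 10^3 eV = 393
  572000 meV = 572000 × 10^-3 eV = 572
  183000 meV = 183000 × 10^-3 eV = 183
  2100 meV = 2100 × 10^-3 eV = 2.1
  434 eV → 434
Sum: 393 + 572 + 183 + 2.1 + 434 = 1584.1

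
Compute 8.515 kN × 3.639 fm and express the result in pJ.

30.986085 pJ

8.515 × 10^3 × 3.639 × 10^-15 = 30.986085 × 10^-12 J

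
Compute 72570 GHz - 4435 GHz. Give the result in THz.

68.135 THz

In THz:
  72570 GHz = 72570e-3 THz = 72.57
  4435 GHz = 4435e-3 THz = 4.435
Difference: 72.57 - 4.435 = 68.135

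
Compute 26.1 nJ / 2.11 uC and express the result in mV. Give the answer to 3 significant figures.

(26.1 × 10⁻⁹) / (2.11 × 10⁻⁶) = 12.37 × 10⁻³ V

12.4 mV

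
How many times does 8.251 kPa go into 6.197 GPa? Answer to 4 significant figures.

(6.197 × 10⁹) / (8.251 × 10³) = 0.75106 × 10⁶

751100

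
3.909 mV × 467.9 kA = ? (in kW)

3.909 × 10⁻³ × 467.9 × 10³ = 1829.0211 W

1.8290211 kW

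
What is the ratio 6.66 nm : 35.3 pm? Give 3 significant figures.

(6.66 × 10^-9) / (35.3 × 10^-12) = 0.1887 × 10^3

189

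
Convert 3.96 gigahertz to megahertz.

3960 megahertz

giga = 10⁹, mega = 10⁶; factor is 10³.
3.96 × 10³ = 3960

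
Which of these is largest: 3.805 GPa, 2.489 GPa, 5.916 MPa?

3.805 GPa

3.805 GPa = 3805000000 Pa
2.489 GPa = 2489000000 Pa
5.916 MPa = 5916000 Pa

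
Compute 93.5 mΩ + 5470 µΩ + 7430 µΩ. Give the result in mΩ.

In mΩ:
  93.5 mΩ → 93.5
  5470 µΩ = 5470 × 10^-3 mΩ = 5.47
  7430 µΩ = 7430 × 10^-3 mΩ = 7.43
Sum: 93.5 + 5.47 + 7.43 = 106.4

106.4 mΩ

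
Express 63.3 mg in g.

milli = 10⁻³, (no prefix) = 10⁰; factor is 10⁻³.
63.3 × 10⁻³ = 0.0633

0.0633 g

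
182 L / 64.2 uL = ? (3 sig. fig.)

(182) / (64.2e-6) = 2.835e6

2830000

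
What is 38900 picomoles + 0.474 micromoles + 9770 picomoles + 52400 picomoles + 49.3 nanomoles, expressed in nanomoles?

In nanomoles:
  38900 picomoles = 38900 × 10^-3 nanomoles = 38.9
  0.474 micromoles = 0.474 × 10^3 nanomoles = 474
  9770 picomoles = 9770 × 10^-3 nanomoles = 9.77
  52400 picomoles = 52400 × 10^-3 nanomoles = 52.4
  49.3 nanomoles → 49.3
Sum: 38.9 + 474 + 9.77 + 52.4 + 49.3 = 624.37

624.37 nanomoles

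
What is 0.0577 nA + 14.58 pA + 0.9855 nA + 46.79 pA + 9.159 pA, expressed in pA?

1113.729 pA

In pA:
  0.0577 nA = 0.0577 × 10³ pA = 57.7
  14.58 pA → 14.58
  0.9855 nA = 0.9855 × 10³ pA = 985.5
  46.79 pA → 46.79
  9.159 pA → 9.159
Sum: 57.7 + 14.58 + 985.5 + 46.79 + 9.159 = 1113.729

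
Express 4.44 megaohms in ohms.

4440000 ohms

mega = 10^6, (no prefix) = 10^0; factor is 10^6.
4.44 × 10^6 = 4440000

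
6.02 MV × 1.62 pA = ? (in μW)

9.7524 μW

6.02 × 10⁶ × 1.62 × 10⁻¹² = 9.7524 × 10⁻⁶ W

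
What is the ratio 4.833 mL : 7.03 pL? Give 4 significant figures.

(4.833 × 10^-3) / (7.03 × 10^-12) = 0.68748 × 10^9

687500000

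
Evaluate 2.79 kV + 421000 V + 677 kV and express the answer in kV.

1100.79 kV

In kV:
  2.79 kV → 2.79
  421000 V = 421000 × 10^-3 kV = 421
  677 kV → 677
Sum: 2.79 + 421 + 677 = 1100.79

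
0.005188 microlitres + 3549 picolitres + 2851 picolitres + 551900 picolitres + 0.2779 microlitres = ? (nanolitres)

In nanolitres:
  0.005188 microlitres = 0.005188e3 nanolitres = 5.188
  3549 picolitres = 3549e-3 nanolitres = 3.549
  2851 picolitres = 2851e-3 nanolitres = 2.851
  551900 picolitres = 551900e-3 nanolitres = 551.9
  0.2779 microlitres = 0.2779e3 nanolitres = 277.9
Sum: 5.188 + 3.549 + 2.851 + 551.9 + 277.9 = 841.388

841.388 nanolitres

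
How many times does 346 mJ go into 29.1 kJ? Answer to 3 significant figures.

(29.1 × 10^3) / (346 × 10^-3) = 0.0841 × 10^6

84100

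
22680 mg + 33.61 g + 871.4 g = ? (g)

In g:
  22680 mg = 22680e-3 g = 22.68
  33.61 g → 33.61
  871.4 g → 871.4
Sum: 22.68 + 33.61 + 871.4 = 927.69

927.69 g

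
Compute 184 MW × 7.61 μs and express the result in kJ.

184e6 × 7.61e-6 = 1400.24 J

1.40024 kJ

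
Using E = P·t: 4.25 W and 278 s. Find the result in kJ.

4.25 × 278 = 1181.5 J

1.1815 kJ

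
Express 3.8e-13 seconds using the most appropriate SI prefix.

= 380e-15 seconds; 1e-15 is femto.

380 femtoseconds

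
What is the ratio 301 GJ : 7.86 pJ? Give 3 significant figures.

(301e9) / (7.86e-12) = 38.3e21

38300000000000000000000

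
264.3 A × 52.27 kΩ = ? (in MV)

13.814961 MV

264.3 × 52.27e3 = 13814.961e3 V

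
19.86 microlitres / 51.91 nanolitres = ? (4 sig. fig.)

382.6

(19.86 × 10⁻⁶) / (51.91 × 10⁻⁹) = 0.38259 × 10³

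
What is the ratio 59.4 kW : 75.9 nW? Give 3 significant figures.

(59.4 × 10^3) / (75.9 × 10^-9) = 0.7826 × 10^12

783000000000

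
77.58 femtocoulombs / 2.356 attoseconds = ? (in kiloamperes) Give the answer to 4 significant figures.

(77.58 × 10⁻¹⁵) / (2.356 × 10⁻¹⁸) = 32.9287 × 10³ A

32.93 kiloamperes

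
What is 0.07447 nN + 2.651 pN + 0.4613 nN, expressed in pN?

In pN:
  0.07447 nN = 0.07447 × 10^3 pN = 74.47
  2.651 pN → 2.651
  0.4613 nN = 0.4613 × 10^3 pN = 461.3
Sum: 74.47 + 2.651 + 461.3 = 538.421

538.421 pN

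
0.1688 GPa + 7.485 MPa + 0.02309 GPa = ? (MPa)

199.375 MPa

In MPa:
  0.1688 GPa = 0.1688e3 MPa = 168.8
  7.485 MPa → 7.485
  0.02309 GPa = 0.02309e3 MPa = 23.09
Sum: 168.8 + 7.485 + 23.09 = 199.375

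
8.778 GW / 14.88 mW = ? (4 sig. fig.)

(8.778 × 10^9) / (14.88 × 10^-3) = 0.58992 × 10^12

589900000000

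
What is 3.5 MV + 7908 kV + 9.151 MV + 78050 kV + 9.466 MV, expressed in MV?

In MV:
  3.5 MV → 3.5
  7908 kV = 7908 × 10^-3 MV = 7.908
  9.151 MV → 9.151
  78050 kV = 78050 × 10^-3 MV = 78.05
  9.466 MV → 9.466
Sum: 3.5 + 7.908 + 9.151 + 78.05 + 9.466 = 108.075

108.075 MV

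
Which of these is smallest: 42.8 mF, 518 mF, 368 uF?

42.8 mF = 0.0428 F
518 mF = 0.518 F
368 uF = 0.000368 F

368 uF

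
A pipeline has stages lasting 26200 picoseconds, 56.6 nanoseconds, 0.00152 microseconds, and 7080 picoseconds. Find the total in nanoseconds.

In nanoseconds:
  26200 picoseconds = 26200e-3 nanoseconds = 26.2
  56.6 nanoseconds → 56.6
  0.00152 microseconds = 0.00152e3 nanoseconds = 1.52
  7080 picoseconds = 7080e-3 nanoseconds = 7.08
Sum: 26.2 + 56.6 + 1.52 + 7.08 = 91.4

91.4 nanoseconds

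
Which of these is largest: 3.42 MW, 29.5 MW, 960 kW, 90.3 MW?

90.3 MW

3.42 MW = 3420000 W
29.5 MW = 29500000 W
960 kW = 960000 W
90.3 MW = 90300000 W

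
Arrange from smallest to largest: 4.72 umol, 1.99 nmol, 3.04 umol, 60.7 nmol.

4.72 umol = 0.00000472 mol
1.99 nmol = 0.00000000199 mol
3.04 umol = 0.00000304 mol
60.7 nmol = 0.0000000607 mol

1.99 nmol < 60.7 nmol < 3.04 umol < 4.72 umol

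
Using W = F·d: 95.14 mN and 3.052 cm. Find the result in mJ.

2.9036728 mJ

95.14 × 10^-3 × 3.052 × 10^-2 = 290.36728 × 10^-5 J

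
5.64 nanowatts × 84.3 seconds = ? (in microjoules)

0.475452 microjoules

5.64e-9 × 84.3 = 475.452e-9 J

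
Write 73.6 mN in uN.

milli = 1e-3, micro = 1e-6; factor is 1e3.
73.6 × 1e3 = 73600

73600 uN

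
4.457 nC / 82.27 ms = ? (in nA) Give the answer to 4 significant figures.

54.18 nA

(4.457 × 10^-9) / (82.27 × 10^-3) = 0.0541753 × 10^-6 A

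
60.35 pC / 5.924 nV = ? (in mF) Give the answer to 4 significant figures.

10.19 mF

(60.35 × 10^-12) / (5.924 × 10^-9) = 10.1874 × 10^-3 F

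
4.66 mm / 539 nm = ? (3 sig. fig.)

(4.66 × 10⁻³) / (539 × 10⁻⁹) = 0.008646 × 10⁶

8650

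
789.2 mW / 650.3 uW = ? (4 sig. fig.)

1214

(789.2 × 10^-3) / (650.3 × 10^-6) = 1.2136 × 10^3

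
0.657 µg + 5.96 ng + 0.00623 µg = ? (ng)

669.19 ng

In ng:
  0.657 µg = 0.657 × 10³ ng = 657
  5.96 ng → 5.96
  0.00623 µg = 0.00623 × 10³ ng = 6.23
Sum: 657 + 5.96 + 6.23 = 669.19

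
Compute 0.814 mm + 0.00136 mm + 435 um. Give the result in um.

In um:
  0.814 mm = 0.814 × 10³ um = 814
  0.00136 mm = 0.00136 × 10³ um = 1.36
  435 um → 435
Sum: 814 + 1.36 + 435 = 1250.36

1250.36 um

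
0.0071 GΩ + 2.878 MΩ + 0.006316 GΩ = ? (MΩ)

16.294 MΩ

In MΩ:
  0.0071 GΩ = 0.0071 × 10^3 MΩ = 7.1
  2.878 MΩ → 2.878
  0.006316 GΩ = 0.006316 × 10^3 MΩ = 6.316
Sum: 7.1 + 2.878 + 6.316 = 16.294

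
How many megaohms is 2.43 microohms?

0.00000000000243 megaohms

micro = 10^-6, mega = 10^6; factor is 10^-12.
2.43 × 10^-12 = 0.00000000000243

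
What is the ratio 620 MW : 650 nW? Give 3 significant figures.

954000000000000

(620 × 10⁶) / (650 × 10⁻⁹) = 0.9538 × 10¹⁵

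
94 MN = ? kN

mega = 1e6, kilo = 1e3; factor is 1e3.
94 × 1e3 = 94000

94000 kN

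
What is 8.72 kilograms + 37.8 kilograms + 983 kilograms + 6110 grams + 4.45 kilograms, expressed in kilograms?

1040.08 kilograms

In kilograms:
  8.72 kilograms → 8.72
  37.8 kilograms → 37.8
  983 kilograms → 983
  6110 grams = 6110 × 10^-3 kilograms = 6.11
  4.45 kilograms → 4.45
Sum: 8.72 + 37.8 + 983 + 6.11 + 4.45 = 1040.08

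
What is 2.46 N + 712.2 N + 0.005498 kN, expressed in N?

720.158 N

In N:
  2.46 N → 2.46
  712.2 N → 712.2
  0.005498 kN = 0.005498 × 10^3 N = 5.498
Sum: 2.46 + 712.2 + 5.498 = 720.158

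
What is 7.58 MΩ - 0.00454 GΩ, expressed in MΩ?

3.04 MΩ

In MΩ:
  7.58 MΩ → 7.58
  0.00454 GΩ = 0.00454e3 MΩ = 4.54
Difference: 7.58 - 4.54 = 3.04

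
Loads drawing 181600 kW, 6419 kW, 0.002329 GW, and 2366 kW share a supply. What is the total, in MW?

192.714 MW

In MW:
  181600 kW = 181600 × 10⁻³ MW = 181.6
  6419 kW = 6419 × 10⁻³ MW = 6.419
  0.002329 GW = 0.002329 × 10³ MW = 2.329
  2366 kW = 2366 × 10⁻³ MW = 2.366
Sum: 181.6 + 6.419 + 2.329 + 2.366 = 192.714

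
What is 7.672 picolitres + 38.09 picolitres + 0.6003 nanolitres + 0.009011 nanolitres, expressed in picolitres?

655.073 picolitres

In picolitres:
  7.672 picolitres → 7.672
  38.09 picolitres → 38.09
  0.6003 nanolitres = 0.6003 × 10³ picolitres = 600.3
  0.009011 nanolitres = 0.009011 × 10³ picolitres = 9.011
Sum: 7.672 + 38.09 + 600.3 + 9.011 = 655.073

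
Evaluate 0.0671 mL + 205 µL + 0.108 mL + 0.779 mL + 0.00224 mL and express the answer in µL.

1161.34 µL

In µL:
  0.0671 mL = 0.0671 × 10³ µL = 67.1
  205 µL → 205
  0.108 mL = 0.108 × 10³ µL = 108
  0.779 mL = 0.779 × 10³ µL = 779
  0.00224 mL = 0.00224 × 10³ µL = 2.24
Sum: 67.1 + 205 + 108 + 779 + 2.24 = 1161.34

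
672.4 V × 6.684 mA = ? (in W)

4.4943216 W

672.4 × 6.684 × 10^-3 = 4494.3216 × 10^-3 W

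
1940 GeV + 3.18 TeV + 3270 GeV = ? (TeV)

8.39 TeV

In TeV:
  1940 GeV = 1940 × 10⁻³ TeV = 1.94
  3.18 TeV → 3.18
  3270 GeV = 3270 × 10⁻³ TeV = 3.27
Sum: 1.94 + 3.18 + 3.27 = 8.39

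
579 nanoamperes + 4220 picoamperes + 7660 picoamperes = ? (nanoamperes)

590.88 nanoamperes

In nanoamperes:
  579 nanoamperes → 579
  4220 picoamperes = 4220e-3 nanoamperes = 4.22
  7660 picoamperes = 7660e-3 nanoamperes = 7.66
Sum: 579 + 4.22 + 7.66 = 590.88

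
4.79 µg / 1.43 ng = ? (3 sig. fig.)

3350

(4.79e-6) / (1.43e-9) = 3.35e3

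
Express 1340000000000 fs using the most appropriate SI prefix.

1.34 ms

= 1.34e-3 s; 1e-3 is milli.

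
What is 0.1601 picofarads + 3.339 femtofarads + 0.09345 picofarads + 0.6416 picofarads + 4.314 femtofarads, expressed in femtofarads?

In femtofarads:
  0.1601 picofarads = 0.1601 × 10³ femtofarads = 160.1
  3.339 femtofarads → 3.339
  0.09345 picofarads = 0.09345 × 10³ femtofarads = 93.45
  0.6416 picofarads = 0.6416 × 10³ femtofarads = 641.6
  4.314 femtofarads → 4.314
Sum: 160.1 + 3.339 + 93.45 + 641.6 + 4.314 = 902.803

902.803 femtofarads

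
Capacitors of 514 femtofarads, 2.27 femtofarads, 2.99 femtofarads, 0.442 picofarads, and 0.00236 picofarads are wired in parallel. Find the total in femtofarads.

In femtofarads:
  514 femtofarads → 514
  2.27 femtofarads → 2.27
  2.99 femtofarads → 2.99
  0.442 picofarads = 0.442e3 femtofarads = 442
  0.00236 picofarads = 0.00236e3 femtofarads = 2.36
Sum: 514 + 2.27 + 2.99 + 442 + 2.36 = 963.62

963.62 femtofarads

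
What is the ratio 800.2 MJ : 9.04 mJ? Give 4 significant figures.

88520000000

(800.2e6) / (9.04e-3) = 88.518e9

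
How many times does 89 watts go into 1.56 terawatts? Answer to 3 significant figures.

(1.56 × 10¹²) / (89) = 0.01753 × 10¹²

17500000000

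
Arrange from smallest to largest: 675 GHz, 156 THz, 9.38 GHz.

9.38 GHz < 675 GHz < 156 THz

675 GHz = 675000000000 Hz
156 THz = 156000000000000 Hz
9.38 GHz = 9380000000 Hz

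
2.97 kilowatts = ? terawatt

kilo = 10³, tera = 10¹²; factor is 10⁻⁹.
2.97 × 10⁻⁹ = 0.00000000297

0.00000000297 terawatts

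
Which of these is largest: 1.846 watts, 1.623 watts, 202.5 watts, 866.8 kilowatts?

1.846 watts = 1.846 watts
1.623 watts = 1.623 watts
202.5 watts = 202.5 watts
866.8 kilowatts = 866800 watts

866.8 kilowatts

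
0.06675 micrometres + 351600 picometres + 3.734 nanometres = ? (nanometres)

In nanometres:
  0.06675 micrometres = 0.06675e3 nanometres = 66.75
  351600 picometres = 351600e-3 nanometres = 351.6
  3.734 nanometres → 3.734
Sum: 66.75 + 351.6 + 3.734 = 422.084

422.084 nanometres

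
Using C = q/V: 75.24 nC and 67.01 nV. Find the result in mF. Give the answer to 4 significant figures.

(75.24e-9) / (67.01e-9) = 1.12282 F

1123 mF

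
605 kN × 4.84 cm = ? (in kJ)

29.282 kJ

605e3 × 4.84e-2 = 2928.2e1 J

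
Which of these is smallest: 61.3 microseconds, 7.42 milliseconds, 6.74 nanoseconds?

6.74 nanoseconds

61.3 microseconds = 0.0000613 seconds
7.42 milliseconds = 0.00742 seconds
6.74 nanoseconds = 0.00000000674 seconds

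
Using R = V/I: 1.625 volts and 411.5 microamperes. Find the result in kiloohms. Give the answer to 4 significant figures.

(1.625) / (411.5e-6) = 0.00394897e6 Ω

3.949 kiloohms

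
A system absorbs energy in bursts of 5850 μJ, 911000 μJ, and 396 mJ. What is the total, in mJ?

1312.85 mJ

In mJ:
  5850 μJ = 5850 × 10^-3 mJ = 5.85
  911000 μJ = 911000 × 10^-3 mJ = 911
  396 mJ → 396
Sum: 5.85 + 911 + 396 = 1312.85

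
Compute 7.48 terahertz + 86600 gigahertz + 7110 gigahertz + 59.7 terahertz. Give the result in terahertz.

160.89 terahertz

In terahertz:
  7.48 terahertz → 7.48
  86600 gigahertz = 86600 × 10^-3 terahertz = 86.6
  7110 gigahertz = 7110 × 10^-3 terahertz = 7.11
  59.7 terahertz → 59.7
Sum: 7.48 + 86.6 + 7.11 + 59.7 = 160.89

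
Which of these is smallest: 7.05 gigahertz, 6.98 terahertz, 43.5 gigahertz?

7.05 gigahertz = 7050000000 hertz
6.98 terahertz = 6980000000000 hertz
43.5 gigahertz = 43500000000 hertz

7.05 gigahertz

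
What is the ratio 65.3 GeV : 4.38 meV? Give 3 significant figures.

14900000000000

(65.3 × 10⁹) / (4.38 × 10⁻³) = 14.91 × 10¹²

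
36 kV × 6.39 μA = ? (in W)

0.23004 W

36 × 10^3 × 6.39 × 10^-6 = 230.04 × 10^-3 W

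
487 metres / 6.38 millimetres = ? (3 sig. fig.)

76300

(487) / (6.38 × 10⁻³) = 76.33 × 10³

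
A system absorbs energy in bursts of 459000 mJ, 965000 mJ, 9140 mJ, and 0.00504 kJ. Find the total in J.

In J:
  459000 mJ = 459000 × 10^-3 J = 459
  965000 mJ = 965000 × 10^-3 J = 965
  9140 mJ = 9140 × 10^-3 J = 9.14
  0.00504 kJ = 0.00504 × 10^3 J = 5.04
Sum: 459 + 965 + 9.14 + 5.04 = 1438.18

1438.18 J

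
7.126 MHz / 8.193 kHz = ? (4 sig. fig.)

(7.126 × 10^6) / (8.193 × 10^3) = 0.86977 × 10^3

869.8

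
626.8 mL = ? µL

milli = 10⁻³, micro = 10⁻⁶; factor is 10³.
626.8 × 10³ = 626800

626800 µL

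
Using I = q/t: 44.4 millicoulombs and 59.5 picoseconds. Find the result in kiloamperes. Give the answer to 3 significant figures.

746000 kiloamperes

(44.4 × 10⁻³) / (59.5 × 10⁻¹²) = 0.74622 × 10⁹ A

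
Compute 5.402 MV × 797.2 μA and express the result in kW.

4.3064744 kW

5.402 × 10^6 × 797.2 × 10^-6 = 4306.4744 W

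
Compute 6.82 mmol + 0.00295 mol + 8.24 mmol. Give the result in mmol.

18.01 mmol

In mmol:
  6.82 mmol → 6.82
  0.00295 mol = 0.00295e3 mmol = 2.95
  8.24 mmol → 8.24
Sum: 6.82 + 2.95 + 8.24 = 18.01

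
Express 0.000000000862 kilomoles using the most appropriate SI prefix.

= 862 × 10⁻⁹ moles; 10⁻⁹ is nano.

862 nanomoles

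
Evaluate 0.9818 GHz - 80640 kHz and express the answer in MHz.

In MHz:
  0.9818 GHz = 0.9818 × 10^3 MHz = 981.8
  80640 kHz = 80640 × 10^-3 MHz = 80.64
Difference: 981.8 - 80.64 = 901.16

901.16 MHz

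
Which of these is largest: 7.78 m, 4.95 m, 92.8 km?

7.78 m = 7.78 m
4.95 m = 4.95 m
92.8 km = 92800 m

92.8 km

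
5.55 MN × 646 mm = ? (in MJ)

3.5853 MJ

5.55 × 10^6 × 646 × 10^-3 = 3585.3 × 10^3 J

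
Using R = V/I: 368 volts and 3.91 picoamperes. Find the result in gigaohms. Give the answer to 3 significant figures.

(368) / (3.91 × 10^-12) = 94.118 × 10^12 Ω

94100 gigaohms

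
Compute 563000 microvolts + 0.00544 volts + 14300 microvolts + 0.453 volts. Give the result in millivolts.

1035.74 millivolts

In millivolts:
  563000 microvolts = 563000 × 10^-3 millivolts = 563
  0.00544 volts = 0.00544 × 10^3 millivolts = 5.44
  14300 microvolts = 14300 × 10^-3 millivolts = 14.3
  0.453 volts = 0.453 × 10^3 millivolts = 453
Sum: 563 + 5.44 + 14.3 + 453 = 1035.74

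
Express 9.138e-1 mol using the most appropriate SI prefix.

913.8 mmol

= 913.8e-3 mol; 1e-3 is milli.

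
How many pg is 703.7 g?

703700000000000 pg

(no prefix) = 10⁰, pico = 10⁻¹²; factor is 10¹².
703.7 × 10¹² = 703700000000000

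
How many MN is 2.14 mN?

0.00000000214 MN

milli = 10⁻³, mega = 10⁶; factor is 10⁻⁹.
2.14 × 10⁻⁹ = 0.00000000214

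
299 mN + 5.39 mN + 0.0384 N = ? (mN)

In mN:
  299 mN → 299
  5.39 mN → 5.39
  0.0384 N = 0.0384 × 10^3 mN = 38.4
Sum: 299 + 5.39 + 38.4 = 342.79

342.79 mN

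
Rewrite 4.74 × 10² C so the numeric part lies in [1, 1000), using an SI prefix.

474 C

= 474 C; mantissa already in [1, 1000).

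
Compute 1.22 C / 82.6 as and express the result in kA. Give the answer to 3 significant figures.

14800000000000 kA

(1.22) / (82.6e-18) = 0.01477e18 A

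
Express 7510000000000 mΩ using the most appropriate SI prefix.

7.51 GΩ

= 7.51 × 10^9 Ω; 10^9 is giga.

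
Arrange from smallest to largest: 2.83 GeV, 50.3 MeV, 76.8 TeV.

50.3 MeV < 2.83 GeV < 76.8 TeV

2.83 GeV = 2830000000 eV
50.3 MeV = 50300000 eV
76.8 TeV = 76800000000000 eV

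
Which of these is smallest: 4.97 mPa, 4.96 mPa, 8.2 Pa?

4.97 mPa = 0.00497 Pa
4.96 mPa = 0.00496 Pa
8.2 Pa = 8.2 Pa

4.96 mPa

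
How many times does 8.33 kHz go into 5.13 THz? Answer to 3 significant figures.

(5.13 × 10¹²) / (8.33 × 10³) = 0.6158 × 10⁹

616000000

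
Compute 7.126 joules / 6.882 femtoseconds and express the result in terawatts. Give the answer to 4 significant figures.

(7.126) / (6.882e-15) = 1.03545e15 W

1035 terawatts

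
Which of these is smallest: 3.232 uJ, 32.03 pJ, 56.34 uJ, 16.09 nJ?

3.232 uJ = 0.000003232 J
32.03 pJ = 0.00000000003203 J
56.34 uJ = 0.00005634 J
16.09 nJ = 0.00000001609 J

32.03 pJ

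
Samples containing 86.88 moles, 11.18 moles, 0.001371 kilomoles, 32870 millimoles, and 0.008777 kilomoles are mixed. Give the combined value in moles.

141.078 moles

In moles:
  86.88 moles → 86.88
  11.18 moles → 11.18
  0.001371 kilomoles = 0.001371e3 moles = 1.371
  32870 millimoles = 32870e-3 moles = 32.87
  0.008777 kilomoles = 0.008777e3 moles = 8.777
Sum: 86.88 + 11.18 + 1.371 + 32.87 + 8.777 = 141.078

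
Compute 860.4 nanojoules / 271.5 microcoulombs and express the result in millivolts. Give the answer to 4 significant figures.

(860.4 × 10^-9) / (271.5 × 10^-6) = 3.16906 × 10^-3 V

3.169 millivolts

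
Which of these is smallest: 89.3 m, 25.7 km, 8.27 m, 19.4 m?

89.3 m = 89.3 m
25.7 km = 25700 m
8.27 m = 8.27 m
19.4 m = 19.4 m

8.27 m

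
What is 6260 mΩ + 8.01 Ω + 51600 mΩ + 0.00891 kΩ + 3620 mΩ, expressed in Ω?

78.4 Ω

In Ω:
  6260 mΩ = 6260 × 10⁻³ Ω = 6.26
  8.01 Ω → 8.01
  51600 mΩ = 51600 × 10⁻³ Ω = 51.6
  0.00891 kΩ = 0.00891 × 10³ Ω = 8.91
  3620 mΩ = 3620 × 10⁻³ Ω = 3.62
Sum: 6.26 + 8.01 + 51.6 + 8.91 + 3.62 = 78.4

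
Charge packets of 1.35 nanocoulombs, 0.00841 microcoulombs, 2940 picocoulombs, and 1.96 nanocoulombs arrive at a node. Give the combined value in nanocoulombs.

In nanocoulombs:
  1.35 nanocoulombs → 1.35
  0.00841 microcoulombs = 0.00841 × 10^3 nanocoulombs = 8.41
  2940 picocoulombs = 2940 × 10^-3 nanocoulombs = 2.94
  1.96 nanocoulombs → 1.96
Sum: 1.35 + 8.41 + 2.94 + 1.96 = 14.66

14.66 nanocoulombs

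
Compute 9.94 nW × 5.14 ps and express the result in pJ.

0.0000000510916 pJ

9.94 × 10^-9 × 5.14 × 10^-12 = 51.0916 × 10^-21 J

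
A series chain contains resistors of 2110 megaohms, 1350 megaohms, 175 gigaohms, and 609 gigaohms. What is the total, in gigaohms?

787.46 gigaohms

In gigaohms:
  2110 megaohms = 2110 × 10⁻³ gigaohms = 2.11
  1350 megaohms = 1350 × 10⁻³ gigaohms = 1.35
  175 gigaohms → 175
  609 gigaohms → 609
Sum: 2.11 + 1.35 + 175 + 609 = 787.46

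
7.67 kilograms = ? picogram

7670000000000000 picograms

kilo = 10^3, pico = 10^-12; factor is 10^15.
7.67 × 10^15 = 7670000000000000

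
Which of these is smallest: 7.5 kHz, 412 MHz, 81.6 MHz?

7.5 kHz

7.5 kHz = 7500 Hz
412 MHz = 412000000 Hz
81.6 MHz = 81600000 Hz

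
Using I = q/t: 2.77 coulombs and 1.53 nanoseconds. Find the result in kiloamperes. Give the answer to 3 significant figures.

1810000 kiloamperes

(2.77) / (1.53e-9) = 1.8105e9 A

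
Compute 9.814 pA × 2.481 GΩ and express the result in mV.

24.348534 mV

9.814 × 10⁻¹² × 2.481 × 10⁹ = 24.348534 × 10⁻³ V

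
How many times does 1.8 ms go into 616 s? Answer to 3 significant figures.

(616) / (1.8e-3) = 342.2e3

342000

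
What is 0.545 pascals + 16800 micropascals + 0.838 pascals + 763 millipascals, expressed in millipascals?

2162.8 millipascals

In millipascals:
  0.545 pascals = 0.545 × 10^3 millipascals = 545
  16800 micropascals = 16800 × 10^-3 millipascals = 16.8
  0.838 pascals = 0.838 × 10^3 millipascals = 838
  763 millipascals → 763
Sum: 545 + 16.8 + 838 + 763 = 2162.8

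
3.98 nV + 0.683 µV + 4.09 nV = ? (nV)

691.07 nV

In nV:
  3.98 nV → 3.98
  0.683 µV = 0.683e3 nV = 683
  4.09 nV → 4.09
Sum: 3.98 + 683 + 4.09 = 691.07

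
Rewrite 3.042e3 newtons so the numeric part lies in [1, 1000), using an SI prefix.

= 3.042e3 newtons; 1e3 is kilo.

3.042 kilonewtons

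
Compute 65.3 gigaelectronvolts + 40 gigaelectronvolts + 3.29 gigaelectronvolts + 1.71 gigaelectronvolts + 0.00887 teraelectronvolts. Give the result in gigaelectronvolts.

In gigaelectronvolts:
  65.3 gigaelectronvolts → 65.3
  40 gigaelectronvolts → 40
  3.29 gigaelectronvolts → 3.29
  1.71 gigaelectronvolts → 1.71
  0.00887 teraelectronvolts = 0.00887 × 10^3 gigaelectronvolts = 8.87
Sum: 65.3 + 40 + 3.29 + 1.71 + 8.87 = 119.17

119.17 gigaelectronvolts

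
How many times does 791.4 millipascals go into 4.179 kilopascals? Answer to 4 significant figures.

(4.179 × 10³) / (791.4 × 10⁻³) = 0.0052805 × 10⁶

5281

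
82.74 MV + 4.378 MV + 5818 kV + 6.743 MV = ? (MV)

In MV:
  82.74 MV → 82.74
  4.378 MV → 4.378
  5818 kV = 5818 × 10⁻³ MV = 5.818
  6.743 MV → 6.743
Sum: 82.74 + 4.378 + 5.818 + 6.743 = 99.679

99.679 MV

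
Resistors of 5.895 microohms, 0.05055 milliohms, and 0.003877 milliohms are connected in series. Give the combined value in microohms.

In microohms:
  5.895 microohms → 5.895
  0.05055 milliohms = 0.05055 × 10^3 microohms = 50.55
  0.003877 milliohms = 0.003877 × 10^3 microohms = 3.877
Sum: 5.895 + 50.55 + 3.877 = 60.322

60.322 microohms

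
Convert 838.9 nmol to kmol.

nano = 1e-9, kilo = 1e3; factor is 1e-12.
838.9 × 1e-12 = 0.0000000008389

0.0000000008389 kmol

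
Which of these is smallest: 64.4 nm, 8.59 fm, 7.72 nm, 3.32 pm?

64.4 nm = 0.0000000644 m
8.59 fm = 0.00000000000000859 m
7.72 nm = 0.00000000772 m
3.32 pm = 0.00000000000332 m

8.59 fm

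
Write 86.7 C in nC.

(no prefix) = 1e0, nano = 1e-9; factor is 1e9.
86.7 × 1e9 = 86700000000

86700000000 nC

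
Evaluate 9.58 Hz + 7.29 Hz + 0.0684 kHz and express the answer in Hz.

85.27 Hz

In Hz:
  9.58 Hz → 9.58
  7.29 Hz → 7.29
  0.0684 kHz = 0.0684 × 10^3 Hz = 68.4
Sum: 9.58 + 7.29 + 68.4 = 85.27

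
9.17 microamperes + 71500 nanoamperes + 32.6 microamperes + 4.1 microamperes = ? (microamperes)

In microamperes:
  9.17 microamperes → 9.17
  71500 nanoamperes = 71500e-3 microamperes = 71.5
  32.6 microamperes → 32.6
  4.1 microamperes → 4.1
Sum: 9.17 + 71.5 + 32.6 + 4.1 = 117.37

117.37 microamperes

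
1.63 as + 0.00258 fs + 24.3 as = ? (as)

28.51 as

In as:
  1.63 as → 1.63
  0.00258 fs = 0.00258e3 as = 2.58
  24.3 as → 24.3
Sum: 1.63 + 2.58 + 24.3 = 28.51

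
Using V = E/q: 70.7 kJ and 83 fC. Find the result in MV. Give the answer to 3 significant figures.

(70.7 × 10³) / (83 × 10⁻¹⁵) = 0.85181 × 10¹⁸ V

852000000000 MV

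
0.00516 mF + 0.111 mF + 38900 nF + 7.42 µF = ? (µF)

162.48 µF

In µF:
  0.00516 mF = 0.00516 × 10³ µF = 5.16
  0.111 mF = 0.111 × 10³ µF = 111
  38900 nF = 38900 × 10⁻³ µF = 38.9
  7.42 µF → 7.42
Sum: 5.16 + 111 + 38.9 + 7.42 = 162.48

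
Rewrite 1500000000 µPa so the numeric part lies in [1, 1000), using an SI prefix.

= 1.5 × 10³ Pa; 10³ is kilo.

1.5 kPa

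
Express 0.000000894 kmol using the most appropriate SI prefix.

894 μmol

= 894 × 10⁻⁶ mol; 10⁻⁶ is micro.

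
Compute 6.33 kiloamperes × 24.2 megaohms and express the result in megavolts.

6.33 × 10^3 × 24.2 × 10^6 = 153.186 × 10^9 V

153186 megavolts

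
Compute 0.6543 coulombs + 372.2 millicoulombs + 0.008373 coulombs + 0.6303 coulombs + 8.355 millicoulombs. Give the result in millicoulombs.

In millicoulombs:
  0.6543 coulombs = 0.6543 × 10³ millicoulombs = 654.3
  372.2 millicoulombs → 372.2
  0.008373 coulombs = 0.008373 × 10³ millicoulombs = 8.373
  0.6303 coulombs = 0.6303 × 10³ millicoulombs = 630.3
  8.355 millicoulombs → 8.355
Sum: 654.3 + 372.2 + 8.373 + 630.3 + 8.355 = 1673.528

1673.528 millicoulombs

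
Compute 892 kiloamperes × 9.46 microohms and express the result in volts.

892e3 × 9.46e-6 = 8438.32e-3 V

8.43832 volts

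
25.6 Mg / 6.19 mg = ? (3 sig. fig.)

(25.6e6) / (6.19e-3) = 4.136e9

4140000000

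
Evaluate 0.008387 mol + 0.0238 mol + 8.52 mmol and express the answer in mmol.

In mmol:
  0.008387 mol = 0.008387 × 10^3 mmol = 8.387
  0.0238 mol = 0.0238 × 10^3 mmol = 23.8
  8.52 mmol → 8.52
Sum: 8.387 + 23.8 + 8.52 = 40.707

40.707 mmol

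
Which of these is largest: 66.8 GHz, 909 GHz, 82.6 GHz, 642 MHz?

66.8 GHz = 66800000000 Hz
909 GHz = 909000000000 Hz
82.6 GHz = 82600000000 Hz
642 MHz = 642000000 Hz

909 GHz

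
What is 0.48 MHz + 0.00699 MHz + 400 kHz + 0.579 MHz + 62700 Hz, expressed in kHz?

In kHz:
  0.48 MHz = 0.48 × 10³ kHz = 480
  0.00699 MHz = 0.00699 × 10³ kHz = 6.99
  400 kHz → 400
  0.579 MHz = 0.579 × 10³ kHz = 579
  62700 Hz = 62700 × 10⁻³ kHz = 62.7
Sum: 480 + 6.99 + 400 + 579 + 62.7 = 1528.69

1528.69 kHz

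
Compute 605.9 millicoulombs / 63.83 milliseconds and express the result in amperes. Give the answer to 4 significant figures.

9.492 amperes

(605.9 × 10⁻³) / (63.83 × 10⁻³) = 9.4924 A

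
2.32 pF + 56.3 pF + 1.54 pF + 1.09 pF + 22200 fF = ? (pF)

83.45 pF

In pF:
  2.32 pF → 2.32
  56.3 pF → 56.3
  1.54 pF → 1.54
  1.09 pF → 1.09
  22200 fF = 22200e-3 pF = 22.2
Sum: 2.32 + 56.3 + 1.54 + 1.09 + 22.2 = 83.45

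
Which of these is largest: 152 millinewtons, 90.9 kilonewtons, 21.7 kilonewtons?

152 millinewtons = 0.152 newtons
90.9 kilonewtons = 90900 newtons
21.7 kilonewtons = 21700 newtons

90.9 kilonewtons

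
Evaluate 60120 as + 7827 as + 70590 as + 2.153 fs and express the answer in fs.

140.69 fs

In fs:
  60120 as = 60120 × 10^-3 fs = 60.12
  7827 as = 7827 × 10^-3 fs = 7.827
  70590 as = 70590 × 10^-3 fs = 70.59
  2.153 fs → 2.153
Sum: 60.12 + 7.827 + 70.59 + 2.153 = 140.69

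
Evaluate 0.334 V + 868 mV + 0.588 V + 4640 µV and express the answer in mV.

In mV:
  0.334 V = 0.334e3 mV = 334
  868 mV → 868
  0.588 V = 0.588e3 mV = 588
  4640 µV = 4640e-3 mV = 4.64
Sum: 334 + 868 + 588 + 4.64 = 1794.64

1794.64 mV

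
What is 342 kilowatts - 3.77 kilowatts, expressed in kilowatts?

338.23 kilowatts

In kilowatts:
  342 kilowatts → 342
  3.77 kilowatts → 3.77
Difference: 342 - 3.77 = 338.23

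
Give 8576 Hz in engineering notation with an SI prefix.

= 8.576 × 10³ Hz; 10³ is kilo.

8.576 kHz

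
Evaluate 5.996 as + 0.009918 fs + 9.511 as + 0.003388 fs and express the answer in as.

In as:
  5.996 as → 5.996
  0.009918 fs = 0.009918 × 10³ as = 9.918
  9.511 as → 9.511
  0.003388 fs = 0.003388 × 10³ as = 3.388
Sum: 5.996 + 9.918 + 9.511 + 3.388 = 28.813

28.813 as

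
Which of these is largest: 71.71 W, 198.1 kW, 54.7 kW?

71.71 W = 71.71 W
198.1 kW = 198100 W
54.7 kW = 54700 W

198.1 kW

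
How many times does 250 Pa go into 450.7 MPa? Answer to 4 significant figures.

1803000

(450.7 × 10^6) / (250) = 1.8028 × 10^6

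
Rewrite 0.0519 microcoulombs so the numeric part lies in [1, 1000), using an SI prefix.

51.9 nanocoulombs

= 51.9 × 10^-9 coulombs; 10^-9 is nano.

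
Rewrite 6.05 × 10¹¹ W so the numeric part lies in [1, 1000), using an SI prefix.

605 GW

= 605 × 10⁹ W; 10⁹ is giga.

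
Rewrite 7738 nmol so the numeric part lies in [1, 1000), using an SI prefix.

7.738 umol

= 7.738 × 10⁻⁶ mol; 10⁻⁶ is micro.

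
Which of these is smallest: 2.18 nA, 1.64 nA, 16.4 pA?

2.18 nA = 0.00000000218 A
1.64 nA = 0.00000000164 A
16.4 pA = 0.0000000000164 A

16.4 pA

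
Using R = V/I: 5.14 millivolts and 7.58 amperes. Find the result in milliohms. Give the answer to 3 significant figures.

0.678 milliohms

(5.14e-3) / (7.58) = 0.6781e-3 Ω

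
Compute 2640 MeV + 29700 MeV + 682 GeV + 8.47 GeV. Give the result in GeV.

In GeV:
  2640 MeV = 2640 × 10^-3 GeV = 2.64
  29700 MeV = 29700 × 10^-3 GeV = 29.7
  682 GeV → 682
  8.47 GeV → 8.47
Sum: 2.64 + 29.7 + 682 + 8.47 = 722.81

722.81 GeV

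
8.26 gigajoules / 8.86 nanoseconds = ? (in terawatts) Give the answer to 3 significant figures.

(8.26 × 10⁹) / (8.86 × 10⁻⁹) = 0.93228 × 10¹⁸ W

932000 terawatts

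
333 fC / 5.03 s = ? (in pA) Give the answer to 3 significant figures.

0.0662 pA

(333 × 10^-15) / (5.03) = 66.203 × 10^-15 A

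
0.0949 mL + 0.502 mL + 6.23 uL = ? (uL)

In uL:
  0.0949 mL = 0.0949e3 uL = 94.9
  0.502 mL = 0.502e3 uL = 502
  6.23 uL → 6.23
Sum: 94.9 + 502 + 6.23 = 603.13

603.13 uL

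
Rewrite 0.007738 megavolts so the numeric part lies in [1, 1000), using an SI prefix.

= 7.738 × 10^3 volts; 10^3 is kilo.

7.738 kilovolts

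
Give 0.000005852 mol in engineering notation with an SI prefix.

5.852 μmol

= 5.852 × 10^-6 mol; 10^-6 is micro.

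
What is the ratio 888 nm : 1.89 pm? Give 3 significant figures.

(888 × 10⁻⁹) / (1.89 × 10⁻¹²) = 469.8 × 10³

470000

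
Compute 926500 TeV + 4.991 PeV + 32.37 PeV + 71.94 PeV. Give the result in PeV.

In PeV:
  926500 TeV = 926500e-3 PeV = 926.5
  4.991 PeV → 4.991
  32.37 PeV → 32.37
  71.94 PeV → 71.94
Sum: 926.5 + 4.991 + 32.37 + 71.94 = 1035.801

1035.801 PeV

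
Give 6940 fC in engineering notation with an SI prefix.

= 6.94 × 10^-12 C; 10^-12 is pico.

6.94 pC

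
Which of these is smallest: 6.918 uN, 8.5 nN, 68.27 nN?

8.5 nN

6.918 uN = 0.000006918 N
8.5 nN = 0.0000000085 N
68.27 nN = 0.00000006827 N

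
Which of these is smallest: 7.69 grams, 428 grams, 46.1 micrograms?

7.69 grams = 7.69 grams
428 grams = 428 grams
46.1 micrograms = 0.0000461 grams

46.1 micrograms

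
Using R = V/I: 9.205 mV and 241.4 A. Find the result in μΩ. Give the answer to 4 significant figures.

38.13 μΩ

(9.205 × 10^-3) / (241.4) = 0.0381317 × 10^-3 Ω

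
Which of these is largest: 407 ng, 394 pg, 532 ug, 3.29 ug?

407 ng = 0.000000407 g
394 pg = 0.000000000394 g
532 ug = 0.000532 g
3.29 ug = 0.00000329 g

532 ug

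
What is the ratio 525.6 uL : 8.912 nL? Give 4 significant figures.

58980

(525.6 × 10⁻⁶) / (8.912 × 10⁻⁹) = 58.977 × 10³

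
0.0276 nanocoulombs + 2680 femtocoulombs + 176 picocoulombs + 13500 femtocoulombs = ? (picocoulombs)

219.78 picocoulombs

In picocoulombs:
  0.0276 nanocoulombs = 0.0276 × 10^3 picocoulombs = 27.6
  2680 femtocoulombs = 2680 × 10^-3 picocoulombs = 2.68
  176 picocoulombs → 176
  13500 femtocoulombs = 13500 × 10^-3 picocoulombs = 13.5
Sum: 27.6 + 2.68 + 176 + 13.5 = 219.78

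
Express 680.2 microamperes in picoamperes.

680200000 picoamperes

micro = 10^-6, pico = 10^-12; factor is 10^6.
680.2 × 10^6 = 680200000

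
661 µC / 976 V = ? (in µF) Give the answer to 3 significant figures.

0.677 µF

(661e-6) / (976) = 0.67725e-6 F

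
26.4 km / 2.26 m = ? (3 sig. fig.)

11700

(26.4 × 10³) / (2.26) = 11.68 × 10³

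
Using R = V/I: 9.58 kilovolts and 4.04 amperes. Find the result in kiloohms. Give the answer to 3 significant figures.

2.37 kiloohms

(9.58 × 10³) / (4.04) = 2.3713 × 10³ Ω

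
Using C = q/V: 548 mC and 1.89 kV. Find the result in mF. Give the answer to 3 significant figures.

0.290 mF

(548 × 10^-3) / (1.89 × 10^3) = 289.95 × 10^-6 F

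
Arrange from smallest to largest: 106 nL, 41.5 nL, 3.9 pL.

106 nL = 0.000000106 L
41.5 nL = 0.0000000415 L
3.9 pL = 0.0000000000039 L

3.9 pL < 41.5 nL < 106 nL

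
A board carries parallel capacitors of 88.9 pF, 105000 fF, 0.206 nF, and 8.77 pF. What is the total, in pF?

408.67 pF

In pF:
  88.9 pF → 88.9
  105000 fF = 105000 × 10⁻³ pF = 105
  0.206 nF = 0.206 × 10³ pF = 206
  8.77 pF → 8.77
Sum: 88.9 + 105 + 206 + 8.77 = 408.67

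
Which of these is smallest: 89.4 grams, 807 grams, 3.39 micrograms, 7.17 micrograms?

89.4 grams = 89.4 grams
807 grams = 807 grams
3.39 micrograms = 0.00000339 grams
7.17 micrograms = 0.00000717 grams

3.39 micrograms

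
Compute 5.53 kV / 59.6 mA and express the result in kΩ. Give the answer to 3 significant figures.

92.8 kΩ

(5.53e3) / (59.6e-3) = 0.092785e6 Ω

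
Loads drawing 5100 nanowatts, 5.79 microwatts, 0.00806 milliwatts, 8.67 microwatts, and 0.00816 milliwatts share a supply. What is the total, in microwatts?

35.78 microwatts

In microwatts:
  5100 nanowatts = 5100 × 10^-3 microwatts = 5.1
  5.79 microwatts → 5.79
  0.00806 milliwatts = 0.00806 × 10^3 microwatts = 8.06
  8.67 microwatts → 8.67
  0.00816 milliwatts = 0.00816 × 10^3 microwatts = 8.16
Sum: 5.1 + 5.79 + 8.06 + 8.67 + 8.16 = 35.78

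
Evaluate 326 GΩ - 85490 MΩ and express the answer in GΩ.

In GΩ:
  326 GΩ → 326
  85490 MΩ = 85490e-3 GΩ = 85.49
Difference: 326 - 85.49 = 240.51

240.51 GΩ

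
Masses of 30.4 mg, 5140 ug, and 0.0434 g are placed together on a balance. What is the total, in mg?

78.94 mg

In mg:
  30.4 mg → 30.4
  5140 ug = 5140 × 10^-3 mg = 5.14
  0.0434 g = 0.0434 × 10^3 mg = 43.4
Sum: 30.4 + 5.14 + 43.4 = 78.94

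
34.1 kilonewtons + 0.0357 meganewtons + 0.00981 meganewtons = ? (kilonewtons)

In kilonewtons:
  34.1 kilonewtons → 34.1
  0.0357 meganewtons = 0.0357e3 kilonewtons = 35.7
  0.00981 meganewtons = 0.00981e3 kilonewtons = 9.81
Sum: 34.1 + 35.7 + 9.81 = 79.61

79.61 kilonewtons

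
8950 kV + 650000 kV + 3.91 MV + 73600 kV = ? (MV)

736.46 MV

In MV:
  8950 kV = 8950 × 10⁻³ MV = 8.95
  650000 kV = 650000 × 10⁻³ MV = 650
  3.91 MV → 3.91
  73600 kV = 73600 × 10⁻³ MV = 73.6
Sum: 8.95 + 650 + 3.91 + 73.6 = 736.46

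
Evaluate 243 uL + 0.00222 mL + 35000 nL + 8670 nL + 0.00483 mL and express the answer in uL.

In uL:
  243 uL → 243
  0.00222 mL = 0.00222 × 10³ uL = 2.22
  35000 nL = 35000 × 10⁻³ uL = 35
  8670 nL = 8670 × 10⁻³ uL = 8.67
  0.00483 mL = 0.00483 × 10³ uL = 4.83
Sum: 243 + 2.22 + 35 + 8.67 + 4.83 = 293.72

293.72 uL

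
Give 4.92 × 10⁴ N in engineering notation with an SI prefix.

= 49.2 × 10³ N; 10³ is kilo.

49.2 kN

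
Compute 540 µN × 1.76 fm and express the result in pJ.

540 × 10⁻⁶ × 1.76 × 10⁻¹⁵ = 950.4 × 10⁻²¹ J

0.0000009504 pJ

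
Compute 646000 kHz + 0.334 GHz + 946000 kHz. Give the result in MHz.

In MHz:
  646000 kHz = 646000e-3 MHz = 646
  0.334 GHz = 0.334e3 MHz = 334
  946000 kHz = 946000e-3 MHz = 946
Sum: 646 + 334 + 946 = 1926

1926 MHz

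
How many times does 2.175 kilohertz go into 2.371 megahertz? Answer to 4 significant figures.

(2.371e6) / (2.175e3) = 1.0901e3

1090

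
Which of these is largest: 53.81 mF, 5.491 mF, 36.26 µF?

53.81 mF = 0.05381 F
5.491 mF = 0.005491 F
36.26 µF = 0.00003626 F

53.81 mF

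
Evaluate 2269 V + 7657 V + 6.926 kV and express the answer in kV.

In kV:
  2269 V = 2269 × 10⁻³ kV = 2.269
  7657 V = 7657 × 10⁻³ kV = 7.657
  6.926 kV → 6.926
Sum: 2.269 + 7.657 + 6.926 = 16.852

16.852 kV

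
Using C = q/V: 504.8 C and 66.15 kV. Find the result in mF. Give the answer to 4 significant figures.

(504.8) / (66.15 × 10³) = 7.63114 × 10⁻³ F

7.631 mF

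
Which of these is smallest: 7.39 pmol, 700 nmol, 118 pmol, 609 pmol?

7.39 pmol

7.39 pmol = 0.00000000000739 mol
700 nmol = 0.0000007 mol
118 pmol = 0.000000000118 mol
609 pmol = 0.000000000609 mol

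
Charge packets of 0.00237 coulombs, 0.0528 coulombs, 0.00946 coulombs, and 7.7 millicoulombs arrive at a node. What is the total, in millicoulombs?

72.33 millicoulombs

In millicoulombs:
  0.00237 coulombs = 0.00237 × 10^3 millicoulombs = 2.37
  0.0528 coulombs = 0.0528 × 10^3 millicoulombs = 52.8
  0.00946 coulombs = 0.00946 × 10^3 millicoulombs = 9.46
  7.7 millicoulombs → 7.7
Sum: 2.37 + 52.8 + 9.46 + 7.7 = 72.33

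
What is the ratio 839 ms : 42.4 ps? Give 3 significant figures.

19800000000

(839 × 10^-3) / (42.4 × 10^-12) = 19.79 × 10^9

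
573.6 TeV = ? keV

tera = 1e12, kilo = 1e3; factor is 1e9.
573.6 × 1e9 = 573600000000

573600000000 keV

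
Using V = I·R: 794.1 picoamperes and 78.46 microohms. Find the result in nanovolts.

794.1 × 10^-12 × 78.46 × 10^-6 = 62305.086 × 10^-18 V

0.000062305086 nanovolts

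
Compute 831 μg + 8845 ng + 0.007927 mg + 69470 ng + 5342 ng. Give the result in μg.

922.584 μg

In μg:
  831 μg → 831
  8845 ng = 8845 × 10^-3 μg = 8.845
  0.007927 mg = 0.007927 × 10^3 μg = 7.927
  69470 ng = 69470 × 10^-3 μg = 69.47
  5342 ng = 5342 × 10^-3 μg = 5.342
Sum: 831 + 8.845 + 7.927 + 69.47 + 5.342 = 922.584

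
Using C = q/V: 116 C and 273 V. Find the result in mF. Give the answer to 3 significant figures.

425 mF

(116) / (273) = 0.42491 F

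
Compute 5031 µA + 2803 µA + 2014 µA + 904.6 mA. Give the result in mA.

In mA:
  5031 µA = 5031 × 10⁻³ mA = 5.031
  2803 µA = 2803 × 10⁻³ mA = 2.803
  2014 µA = 2014 × 10⁻³ mA = 2.014
  904.6 mA → 904.6
Sum: 5.031 + 2.803 + 2.014 + 904.6 = 914.448

914.448 mA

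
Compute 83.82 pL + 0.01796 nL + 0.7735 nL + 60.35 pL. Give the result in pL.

935.63 pL

In pL:
  83.82 pL → 83.82
  0.01796 nL = 0.01796e3 pL = 17.96
  0.7735 nL = 0.7735e3 pL = 773.5
  60.35 pL → 60.35
Sum: 83.82 + 17.96 + 773.5 + 60.35 = 935.63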